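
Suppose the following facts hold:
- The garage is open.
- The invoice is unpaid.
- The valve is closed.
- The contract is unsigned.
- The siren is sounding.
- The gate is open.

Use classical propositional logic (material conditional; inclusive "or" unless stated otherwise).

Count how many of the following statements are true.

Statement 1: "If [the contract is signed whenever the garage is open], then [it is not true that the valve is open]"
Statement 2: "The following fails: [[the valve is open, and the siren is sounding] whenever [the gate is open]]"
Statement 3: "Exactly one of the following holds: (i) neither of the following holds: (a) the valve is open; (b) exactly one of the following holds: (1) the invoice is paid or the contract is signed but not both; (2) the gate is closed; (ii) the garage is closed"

Let R = "the garage is closed" (False), M = "the contract is signed" (False), L = "the valve is open" (False), V = "the gate is open" (True), K = "the siren is sounding" (True), D = "the invoice is paid" (False).

Statement 1: This is (not R -> M) -> not L.

not R = not False = True
not R -> M = True -> False = False
not L = not False = True
(not R -> M) -> not L = False -> True = True
So Statement 1 is true.

Statement 2: Parsed as not (V -> (L and K))

L and K = False and True = False
V -> (L and K) = True -> False = False
not (V -> (L and K)) = not False = True
Thus Statement 2 is true.

Statement 3: In symbols: (L nor ((D xor M) xor not V)) xor R

D xor M = False xor False = False
not V = not True = False
(D xor M) xor not V = False xor False = False
L nor ((D xor M) xor not V) = False nor False = True
(L nor ((D xor M) xor not V)) xor R = True xor False = True
So Statement 3 is true.

3 of the 3 statements are true (Statement 1, Statement 2, Statement 3).

3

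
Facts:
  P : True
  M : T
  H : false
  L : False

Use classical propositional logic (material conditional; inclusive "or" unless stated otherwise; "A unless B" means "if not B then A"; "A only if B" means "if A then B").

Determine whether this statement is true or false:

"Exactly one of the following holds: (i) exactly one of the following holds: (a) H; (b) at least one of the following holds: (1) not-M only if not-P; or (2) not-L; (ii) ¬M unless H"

True.

In symbols: (H ⊕ ((¬M → ¬P) ∨ ¬L)) ⊕ (¬M ∨ H)

¬M = ¬T = F
¬P = ¬T = F
¬M → ¬P = F → F = T
¬L = ¬F = T
(¬M → ¬P) ∨ ¬L = T ∨ T = T
H ⊕ ((¬M → ¬P) ∨ ¬L) = F ⊕ T = T
¬M = ¬T = F
¬M ∨ H = F ∨ F = F
(H ⊕ ((¬M → ¬P) ∨ ¬L)) ⊕ (¬M ∨ H) = T ⊕ F = T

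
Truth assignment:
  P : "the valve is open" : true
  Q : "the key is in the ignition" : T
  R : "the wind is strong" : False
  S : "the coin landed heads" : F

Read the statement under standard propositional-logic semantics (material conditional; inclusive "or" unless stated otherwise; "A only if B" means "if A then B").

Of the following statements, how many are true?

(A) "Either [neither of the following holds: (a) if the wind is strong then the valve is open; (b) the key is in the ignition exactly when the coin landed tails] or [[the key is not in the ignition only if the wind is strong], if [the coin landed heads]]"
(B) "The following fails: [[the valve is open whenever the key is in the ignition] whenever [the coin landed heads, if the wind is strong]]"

1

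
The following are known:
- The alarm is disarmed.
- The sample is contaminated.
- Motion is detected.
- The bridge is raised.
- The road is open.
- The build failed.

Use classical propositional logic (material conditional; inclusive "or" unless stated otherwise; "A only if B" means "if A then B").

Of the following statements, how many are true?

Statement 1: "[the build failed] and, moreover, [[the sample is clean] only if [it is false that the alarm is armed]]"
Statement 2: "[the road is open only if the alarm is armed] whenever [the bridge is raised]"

1

Let V = "the build passed" (False), Q = "the sample is contaminated" (True), P = "the alarm is armed" (False), S = "the bridge is raised" (True), U = "the road is closed" (False).

Statement 1: This is not V and (not Q -> not P).

not V = not False = True
not Q = not True = False
not P = not False = True
not Q -> not P = False -> True = True
not V and (not Q -> not P) = True and True = True
Hence Statement 1 is true.

Statement 2: Parsed as S -> (not U -> P)

not U = not False = True
not U -> P = True -> False = False
S -> (not U -> P) = True -> False = False
So Statement 2 is false.

Count: 1.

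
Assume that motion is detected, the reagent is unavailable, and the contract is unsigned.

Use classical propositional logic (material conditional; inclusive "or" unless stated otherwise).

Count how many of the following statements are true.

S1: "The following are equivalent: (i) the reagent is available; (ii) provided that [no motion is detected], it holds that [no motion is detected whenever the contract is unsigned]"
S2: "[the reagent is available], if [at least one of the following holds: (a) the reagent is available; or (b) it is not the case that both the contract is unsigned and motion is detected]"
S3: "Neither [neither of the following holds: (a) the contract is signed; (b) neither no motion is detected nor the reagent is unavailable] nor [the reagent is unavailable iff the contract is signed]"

Let Q = "the reagent is available" (F), P = "motion is detected" (T), R = "the contract is signed" (F).

S1: This is Q ↔ (¬P → (¬R → ¬P)).

¬P = ¬T = F
¬R = ¬F = T
¬P = ¬T = F
¬R → ¬P = T → F = F
¬P → (¬R → ¬P) = F → F = T
Q ↔ (¬P → (¬R → ¬P)) = F ↔ T = F
So S1 is false.

S2: In symbols: (Q ∨ (¬R ↑ P)) → Q

¬R = ¬F = T
¬R ↑ P = T ↑ T = F
Q ∨ (¬R ↑ P) = F ∨ F = F
(Q ∨ (¬R ↑ P)) → Q = F → F = T
So S2 is true.

S3: This is (R ↓ (¬P ↓ ¬Q)) ↓ (¬Q ↔ R).

¬P = ¬T = F
¬Q = ¬F = T
¬P ↓ ¬Q = F ↓ T = F
R ↓ (¬P ↓ ¬Q) = F ↓ F = T
¬Q = ¬F = T
¬Q ↔ R = T ↔ F = F
(R ↓ (¬P ↓ ¬Q)) ↓ (¬Q ↔ R) = T ↓ F = F
So S3 is false.

1 of the 3 statements is true.

1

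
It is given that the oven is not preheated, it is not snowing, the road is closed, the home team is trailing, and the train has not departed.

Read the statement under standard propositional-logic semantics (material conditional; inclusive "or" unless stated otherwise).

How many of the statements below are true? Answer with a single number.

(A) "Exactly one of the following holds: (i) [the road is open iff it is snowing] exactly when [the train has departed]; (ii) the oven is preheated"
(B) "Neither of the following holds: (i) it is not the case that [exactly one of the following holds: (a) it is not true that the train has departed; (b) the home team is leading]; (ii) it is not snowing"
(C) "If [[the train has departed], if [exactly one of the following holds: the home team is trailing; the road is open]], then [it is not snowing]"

1

Let R = "the road is closed" (T), Q = "it is snowing" (F), U = "the train has departed" (F), P = "the oven is preheated" (F), S = "the home team is leading" (F).

(A): In symbols: ((¬R ↔ Q) ↔ U) ⊕ P

¬R = ¬T = F
¬R ↔ Q = F ↔ F = T
(¬R ↔ Q) ↔ U = T ↔ F = F
((¬R ↔ Q) ↔ U) ⊕ P = F ⊕ F = F
Hence (A) is false.

(B): This is ¬(¬U ⊕ S) ↓ ¬Q.

¬U = ¬F = T
¬U ⊕ S = T ⊕ F = T
¬(¬U ⊕ S) = ¬T = F
¬Q = ¬F = T
¬(¬U ⊕ S) ↓ ¬Q = F ↓ T = F
So (B) is false.

(C): In symbols: ((¬S ⊕ ¬R) → U) → ¬Q

¬S = ¬F = T
¬R = ¬T = F
¬S ⊕ ¬R = T ⊕ F = T
(¬S ⊕ ¬R) → U = T → F = F
¬Q = ¬F = T
((¬S ⊕ ¬R) → U) → ¬Q = F → T = T
Thus (C) is true.

True statements: 1 ((C)).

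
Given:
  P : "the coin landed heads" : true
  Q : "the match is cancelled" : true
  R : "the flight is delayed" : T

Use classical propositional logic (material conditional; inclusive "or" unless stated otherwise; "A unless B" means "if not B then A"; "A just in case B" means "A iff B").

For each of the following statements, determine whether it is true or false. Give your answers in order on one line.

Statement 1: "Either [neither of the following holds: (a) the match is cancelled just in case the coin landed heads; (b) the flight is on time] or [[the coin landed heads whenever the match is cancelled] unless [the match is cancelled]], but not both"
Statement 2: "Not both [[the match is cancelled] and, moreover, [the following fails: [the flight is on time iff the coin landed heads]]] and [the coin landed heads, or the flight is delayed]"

Statement 1: Formalization: ((Q ↔ P) ↓ ¬R) ⊕ ((Q → P) ∨ Q)

Q ↔ P = T ↔ T = T
¬R = ¬T = F
(Q ↔ P) ↓ ¬R = T ↓ F = F
Q → P = T → T = T
(Q → P) ∨ Q = T ∨ T = T
((Q ↔ P) ↓ ¬R) ⊕ ((Q → P) ∨ Q) = F ⊕ T = T
Thus Statement 1 is true.

Statement 2: This is (Q ∧ ¬(¬R ↔ P)) ↑ (P ∨ R).

¬R = ¬T = F
¬R ↔ P = F ↔ T = F
¬(¬R ↔ P) = ¬F = T
Q ∧ ¬(¬R ↔ P) = T ∧ T = T
P ∨ R = T ∨ T = T
(Q ∧ ¬(¬R ↔ P)) ↑ (P ∨ R) = T ↑ T = F
So Statement 2 is false.

Statement 1 True; Statement 2 False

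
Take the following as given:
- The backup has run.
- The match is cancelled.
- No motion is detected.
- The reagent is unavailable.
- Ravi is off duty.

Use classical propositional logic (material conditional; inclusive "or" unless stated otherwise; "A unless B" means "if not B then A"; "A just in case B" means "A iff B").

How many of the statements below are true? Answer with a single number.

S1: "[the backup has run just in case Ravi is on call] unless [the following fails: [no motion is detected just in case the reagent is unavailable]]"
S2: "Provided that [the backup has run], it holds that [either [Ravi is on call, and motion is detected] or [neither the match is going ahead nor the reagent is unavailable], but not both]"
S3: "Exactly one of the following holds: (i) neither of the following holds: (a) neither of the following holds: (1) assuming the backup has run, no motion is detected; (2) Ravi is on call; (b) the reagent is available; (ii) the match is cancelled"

Let L = "the backup has run" (T), Q = "Ravi is on call" (F), W = "motion is detected" (F), P = "the reagent is available" (F), G = "the match is cancelled" (T).

S1: This is (L ↔ Q) ∨ ¬(¬W ↔ ¬P).

L ↔ Q = T ↔ F = F
¬W = ¬F = T
¬P = ¬F = T
¬W ↔ ¬P = T ↔ T = T
¬(¬W ↔ ¬P) = ¬T = F
(L ↔ Q) ∨ ¬(¬W ↔ ¬P) = F ∨ F = F
Thus S1 is false.

S2: In symbols: L → ((Q ∧ W) ⊕ (¬G ↓ ¬P))

Q ∧ W = F ∧ F = F
¬G = ¬T = F
¬P = ¬F = T
¬G ↓ ¬P = F ↓ T = F
(Q ∧ W) ⊕ (¬G ↓ ¬P) = F ⊕ F = F
L → ((Q ∧ W) ⊕ (¬G ↓ ¬P)) = T → F = F
So S2 is false.

S3: Parsed as (((L → ¬W) ↓ Q) ↓ P) ⊕ G

¬W = ¬F = T
L → ¬W = T → T = T
(L → ¬W) ↓ Q = T ↓ F = F
((L → ¬W) ↓ Q) ↓ P = F ↓ F = T
(((L → ¬W) ↓ Q) ↓ P) ⊕ G = T ⊕ T = F
So S3 is false.

0 of the 3 statements are true (none).

0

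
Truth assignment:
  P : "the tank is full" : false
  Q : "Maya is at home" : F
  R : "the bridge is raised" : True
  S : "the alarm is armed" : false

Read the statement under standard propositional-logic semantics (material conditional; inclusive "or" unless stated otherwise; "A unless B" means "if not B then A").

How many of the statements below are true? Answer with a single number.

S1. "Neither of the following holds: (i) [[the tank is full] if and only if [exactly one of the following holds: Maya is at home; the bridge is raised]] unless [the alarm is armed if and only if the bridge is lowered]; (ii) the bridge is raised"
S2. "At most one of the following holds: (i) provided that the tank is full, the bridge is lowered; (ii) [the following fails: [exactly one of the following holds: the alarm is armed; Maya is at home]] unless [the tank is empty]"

0

S1: This is ((P iff (Q xor R)) or (S iff not R)) nor R.

Q xor R = False xor True = True
P iff (Q xor R) = False iff True = False
not R = not True = False
S iff not R = False iff False = True
(P iff (Q xor R)) or (S iff not R) = False or True = True
((P iff (Q xor R)) or (S iff not R)) nor R = True nor True = False
So S1 is false.

S2: Parsed as (P -> not R) nand (not (S xor Q) or not P)

not R = not True = False
P -> not R = False -> False = True
S xor Q = False xor False = False
not (S xor Q) = not False = True
not P = not False = True
not (S xor Q) or not P = True or True = True
(P -> not R) nand (not (S xor Q) or not P) = True nand True = False
Thus S2 is false.

Count: 0.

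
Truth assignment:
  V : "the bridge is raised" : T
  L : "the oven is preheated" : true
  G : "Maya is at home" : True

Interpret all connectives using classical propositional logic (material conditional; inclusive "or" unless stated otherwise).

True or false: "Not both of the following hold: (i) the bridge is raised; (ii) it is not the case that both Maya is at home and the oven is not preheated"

False.

This is V nand (G nand ~L).

~L = ~T = F
G nand ~L = T nand F = T
V nand (G nand ~L) = T nand T = F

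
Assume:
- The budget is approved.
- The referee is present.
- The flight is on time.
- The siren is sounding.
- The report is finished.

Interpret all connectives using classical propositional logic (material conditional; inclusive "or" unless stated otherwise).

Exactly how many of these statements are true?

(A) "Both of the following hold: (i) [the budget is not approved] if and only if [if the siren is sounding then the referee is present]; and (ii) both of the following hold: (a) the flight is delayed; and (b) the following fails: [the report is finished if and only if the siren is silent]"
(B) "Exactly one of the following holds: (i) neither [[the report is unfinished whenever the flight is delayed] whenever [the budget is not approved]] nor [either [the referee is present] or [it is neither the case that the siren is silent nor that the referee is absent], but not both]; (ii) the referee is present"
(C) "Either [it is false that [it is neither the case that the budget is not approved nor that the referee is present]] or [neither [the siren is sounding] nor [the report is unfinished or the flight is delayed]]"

2

Let P = "the budget is approved" (T), S = "the siren is sounding" (T), Q = "the referee is present" (T), R = "the flight is delayed" (F), U = "the report is finished" (T).

(A): Parsed as (¬P ↔ (S → Q)) ∧ (R ∧ ¬(U ↔ ¬S))

¬P = ¬T = F
S → Q = T → T = T
¬P ↔ (S → Q) = F ↔ T = F
¬S = ¬T = F
U ↔ ¬S = T ↔ F = F
¬(U ↔ ¬S) = ¬F = T
R ∧ ¬(U ↔ ¬S) = F ∧ T = F
(¬P ↔ (S → Q)) ∧ (R ∧ ¬(U ↔ ¬S)) = F ∧ F = F
Hence (A) is false.

(B): Formalization: ((¬P → (R → ¬U)) ↓ (Q ⊕ (¬S ↓ ¬Q))) ⊕ Q

¬P = ¬T = F
¬U = ¬T = F
R → ¬U = F → F = T
¬P → (R → ¬U) = F → T = T
¬S = ¬T = F
¬Q = ¬T = F
¬S ↓ ¬Q = F ↓ F = T
Q ⊕ (¬S ↓ ¬Q) = T ⊕ T = F
(¬P → (R → ¬U)) ↓ (Q ⊕ (¬S ↓ ¬Q)) = T ↓ F = F
((¬P → (R → ¬U)) ↓ (Q ⊕ (¬S ↓ ¬Q))) ⊕ Q = F ⊕ T = T
Thus (B) is true.

(C): Parsed as ¬(¬P ↓ Q) ∨ (S ↓ (¬U ∨ R))

¬P = ¬T = F
¬P ↓ Q = F ↓ T = F
¬(¬P ↓ Q) = ¬F = T
¬U = ¬T = F
¬U ∨ R = F ∨ F = F
S ↓ (¬U ∨ R) = T ↓ F = F
¬(¬P ↓ Q) ∨ (S ↓ (¬U ∨ R)) = T ∨ F = T
Hence (C) is true.

2 of the 3 statements are true ((B), (C)).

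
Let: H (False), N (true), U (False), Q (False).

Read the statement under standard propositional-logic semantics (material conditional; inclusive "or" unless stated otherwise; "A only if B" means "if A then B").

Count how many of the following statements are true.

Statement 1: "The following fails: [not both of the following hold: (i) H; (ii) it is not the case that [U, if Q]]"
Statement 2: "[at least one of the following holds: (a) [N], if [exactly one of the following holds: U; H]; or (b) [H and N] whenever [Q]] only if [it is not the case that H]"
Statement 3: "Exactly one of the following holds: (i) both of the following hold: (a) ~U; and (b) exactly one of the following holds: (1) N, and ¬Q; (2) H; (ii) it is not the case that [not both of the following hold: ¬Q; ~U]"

1

Statement 1: In symbols: ¬(H ↑ ¬(Q → U))

Q → U = F → F = T
¬(Q → U) = ¬T = F
H ↑ ¬(Q → U) = F ↑ F = T
¬(H ↑ ¬(Q → U)) = ¬T = F
So Statement 1 is false.

Statement 2: In symbols: (((U ⊕ H) → N) ∨ (Q → (H ∧ N))) → ¬H

U ⊕ H = F ⊕ F = F
(U ⊕ H) → N = F → T = T
H ∧ N = F ∧ T = F
Q → (H ∧ N) = F → F = T
((U ⊕ H) → N) ∨ (Q → (H ∧ N)) = T ∨ T = T
¬H = ¬F = T
(((U ⊕ H) → N) ∨ (Q → (H ∧ N))) → ¬H = T → T = T
So Statement 2 is true.

Statement 3: This is (¬U ∧ ((N ∧ ¬Q) ⊕ H)) ⊕ ¬(¬Q ↑ ¬U).

¬U = ¬F = T
¬Q = ¬F = T
N ∧ ¬Q = T ∧ T = T
(N ∧ ¬Q) ⊕ H = T ⊕ F = T
¬U ∧ ((N ∧ ¬Q) ⊕ H) = T ∧ T = T
¬Q = ¬F = T
¬U = ¬F = T
¬Q ↑ ¬U = T ↑ T = F
¬(¬Q ↑ ¬U) = ¬F = T
(¬U ∧ ((N ∧ ¬Q) ⊕ H)) ⊕ ¬(¬Q ↑ ¬U) = T ⊕ T = F
Thus Statement 3 is false.

1 of the 3 statements is true (Statement 2).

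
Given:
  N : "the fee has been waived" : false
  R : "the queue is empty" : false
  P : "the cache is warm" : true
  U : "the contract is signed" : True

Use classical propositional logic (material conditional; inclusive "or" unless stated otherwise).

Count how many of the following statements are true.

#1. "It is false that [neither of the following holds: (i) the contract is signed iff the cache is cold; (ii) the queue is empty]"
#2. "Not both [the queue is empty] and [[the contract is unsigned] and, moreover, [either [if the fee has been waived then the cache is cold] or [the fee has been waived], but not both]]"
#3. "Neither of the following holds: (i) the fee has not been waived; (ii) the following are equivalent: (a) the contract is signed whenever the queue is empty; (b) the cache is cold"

1

#1: This is not ((U iff not P) nor R).

not P = not True = False
U iff not P = True iff False = False
(U iff not P) nor R = False nor False = True
not ((U iff not P) nor R) = not True = False
So #1 is false.

#2: Parsed as R nand (not U and ((N -> not P) xor N))

not U = not True = False
not P = not True = False
N -> not P = False -> False = True
(N -> not P) xor N = True xor False = True
not U and ((N -> not P) xor N) = False and True = False
R nand (not U and ((N -> not P) xor N)) = False nand False = True
Hence #2 is true.

#3: Parsed as not N nor ((R -> U) iff not P)

not N = not False = True
R -> U = False -> True = True
not P = not True = False
(R -> U) iff not P = True iff False = False
not N nor ((R -> U) iff not P) = True nor False = False
Hence #3 is false.

Count: 1.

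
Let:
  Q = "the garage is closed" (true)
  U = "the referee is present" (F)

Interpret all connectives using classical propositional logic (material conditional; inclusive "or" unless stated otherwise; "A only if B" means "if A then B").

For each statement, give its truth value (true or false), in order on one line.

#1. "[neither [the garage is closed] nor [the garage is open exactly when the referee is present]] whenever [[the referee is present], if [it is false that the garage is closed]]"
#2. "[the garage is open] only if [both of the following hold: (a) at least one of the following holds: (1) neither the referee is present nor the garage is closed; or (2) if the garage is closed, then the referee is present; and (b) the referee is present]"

#1: In symbols: (¬Q → U) → (Q ↓ (¬Q ↔ U))

¬Q = ¬T = F
¬Q → U = F → F = T
¬Q = ¬T = F
¬Q ↔ U = F ↔ F = T
Q ↓ (¬Q ↔ U) = T ↓ T = F
(¬Q → U) → (Q ↓ (¬Q ↔ U)) = T → F = F
So #1 is false.

#2: In symbols: ¬Q → (((U ↓ Q) ∨ (Q → U)) ∧ U)

¬Q = ¬T = F
U ↓ Q = F ↓ T = F
Q → U = T → F = F
(U ↓ Q) ∨ (Q → U) = F ∨ F = F
((U ↓ Q) ∨ (Q → U)) ∧ U = F ∧ F = F
¬Q → (((U ↓ Q) ∨ (Q → U)) ∧ U) = F → F = T
Hence #2 is true.

#1 False / #2 True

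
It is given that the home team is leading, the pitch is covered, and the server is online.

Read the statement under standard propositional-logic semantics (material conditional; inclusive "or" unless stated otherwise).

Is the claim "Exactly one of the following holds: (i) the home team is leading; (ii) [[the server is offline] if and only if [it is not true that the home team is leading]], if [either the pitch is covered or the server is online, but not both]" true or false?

The statement is false.

Let P = "the home team is leading" (T), Q = "the pitch is covered" (T), R = "the server is online" (T).
This is P xor ((Q xor R) -> (~R <-> ~P)).

Q xor R = T xor T = F
~R = ~T = F
~P = ~T = F
~R <-> ~P = F <-> F = T
(Q xor R) -> (~R <-> ~P) = F -> T = T
P xor ((Q xor R) -> (~R <-> ~P)) = T xor T = F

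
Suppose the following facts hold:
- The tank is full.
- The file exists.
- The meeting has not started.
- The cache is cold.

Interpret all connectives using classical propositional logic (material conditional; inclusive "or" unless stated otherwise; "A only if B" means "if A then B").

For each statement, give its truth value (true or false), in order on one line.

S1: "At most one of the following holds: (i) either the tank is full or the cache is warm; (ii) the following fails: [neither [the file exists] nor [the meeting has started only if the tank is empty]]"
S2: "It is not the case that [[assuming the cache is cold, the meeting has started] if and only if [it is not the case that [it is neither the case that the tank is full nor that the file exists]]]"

S1 False; S2 True

Let U = "the tank is full" (T), M = "the cache is warm" (F), D = "the file exists" (T), P = "the meeting has started" (F).

S1: Formalization: (U ∨ M) ↑ ¬(D ↓ (P → ¬U))

U ∨ M = T ∨ F = T
¬U = ¬T = F
P → ¬U = F → F = T
D ↓ (P → ¬U) = T ↓ T = F
¬(D ↓ (P → ¬U)) = ¬F = T
(U ∨ M) ↑ ¬(D ↓ (P → ¬U)) = T ↑ T = F
So S1 is false.

S2: Formalization: ¬((¬M → P) ↔ ¬(U ↓ D))

¬M = ¬F = T
¬M → P = T → F = F
U ↓ D = T ↓ T = F
¬(U ↓ D) = ¬F = T
(¬M → P) ↔ ¬(U ↓ D) = F ↔ T = F
¬((¬M → P) ↔ ¬(U ↓ D)) = ¬F = T
Thus S2 is true.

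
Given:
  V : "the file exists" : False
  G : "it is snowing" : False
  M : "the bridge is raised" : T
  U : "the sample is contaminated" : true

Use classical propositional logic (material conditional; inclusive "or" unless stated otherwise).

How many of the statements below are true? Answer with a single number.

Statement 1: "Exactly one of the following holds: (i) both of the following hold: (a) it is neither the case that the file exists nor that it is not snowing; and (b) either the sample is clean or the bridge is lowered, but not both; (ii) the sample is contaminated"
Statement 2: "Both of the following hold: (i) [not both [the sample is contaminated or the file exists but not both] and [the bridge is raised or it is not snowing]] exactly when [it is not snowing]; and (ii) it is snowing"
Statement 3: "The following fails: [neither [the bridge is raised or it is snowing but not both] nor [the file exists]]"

2

Statement 1: In symbols: ((V nor not G) and (not U xor not M)) xor U

not G = not False = True
V nor not G = False nor True = False
not U = not True = False
not M = not True = False
not U xor not M = False xor False = False
(V nor not G) and (not U xor not M) = False and False = False
((V nor not G) and (not U xor not M)) xor U = False xor True = True
Thus Statement 1 is true.

Statement 2: Parsed as (((U xor V) nand (M or not G)) iff not G) and G

U xor V = True xor False = True
not G = not False = True
M or not G = True or True = True
(U xor V) nand (M or not G) = True nand True = False
not G = not False = True
((U xor V) nand (M or not G)) iff not G = False iff True = False
(((U xor V) nand (M or not G)) iff not G) and G = False and False = False
Hence Statement 2 is false.

Statement 3: Parsed as not ((M xor G) nor V)

M xor G = True xor False = True
(M xor G) nor V = True nor False = False
not ((M xor G) nor V) = not False = True
So Statement 3 is true.

2 of the 3 statements are true (Statement 1, Statement 3).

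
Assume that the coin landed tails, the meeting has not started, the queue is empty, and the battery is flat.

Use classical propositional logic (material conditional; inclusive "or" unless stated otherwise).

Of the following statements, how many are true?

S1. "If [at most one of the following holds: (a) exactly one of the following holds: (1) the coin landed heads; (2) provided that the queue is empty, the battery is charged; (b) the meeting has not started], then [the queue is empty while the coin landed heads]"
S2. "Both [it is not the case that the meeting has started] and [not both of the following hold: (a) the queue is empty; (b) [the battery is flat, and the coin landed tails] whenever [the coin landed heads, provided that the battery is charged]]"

Let P = "the coin landed heads" (F), R = "the queue is empty" (T), S = "the battery is charged" (F), Q = "the meeting has started" (F).

S1: In symbols: ((P xor (R -> S)) nand ~Q) -> (R & P)

R -> S = T -> F = F
P xor (R -> S) = F xor F = F
~Q = ~F = T
(P xor (R -> S)) nand ~Q = F nand T = T
R & P = T & F = F
((P xor (R -> S)) nand ~Q) -> (R & P) = T -> F = F
So S1 is false.

S2: In symbols: ~Q & (R nand ((S -> P) -> (~S & ~P)))

~Q = ~F = T
S -> P = F -> F = T
~S = ~F = T
~P = ~F = T
~S & ~P = T & T = T
(S -> P) -> (~S & ~P) = T -> T = T
R nand ((S -> P) -> (~S & ~P)) = T nand T = F
~Q & (R nand ((S -> P) -> (~S & ~P))) = T & F = F
So S2 is false.

Count: 0.

0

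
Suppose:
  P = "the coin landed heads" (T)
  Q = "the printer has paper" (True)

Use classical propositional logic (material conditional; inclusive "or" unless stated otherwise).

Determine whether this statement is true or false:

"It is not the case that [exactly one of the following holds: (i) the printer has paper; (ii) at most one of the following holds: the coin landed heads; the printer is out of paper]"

Values: Q=True, P=True.
In symbols: not (Q xor (P nand not Q))

not Q = not True = False
P nand not Q = True nand False = True
Q xor (P nand not Q) = True xor True = False
not (Q xor (P nand not Q)) = not False = True

The statement is true.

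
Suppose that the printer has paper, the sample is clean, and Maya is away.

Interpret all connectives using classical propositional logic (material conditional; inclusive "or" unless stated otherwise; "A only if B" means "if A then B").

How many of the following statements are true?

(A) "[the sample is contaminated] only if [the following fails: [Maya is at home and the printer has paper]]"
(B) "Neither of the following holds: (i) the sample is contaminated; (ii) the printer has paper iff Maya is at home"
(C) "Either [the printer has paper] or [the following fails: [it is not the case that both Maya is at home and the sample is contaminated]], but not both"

3

Let Q = "the sample is contaminated" (False), R = "Maya is at home" (False), P = "the printer has paper" (True).

(A): Formalization: Q -> not (R and P)

R and P = False and True = False
not (R and P) = not False = True
Q -> not (R and P) = False -> True = True
Hence (A) is true.

(B): Formalization: Q nor (P iff R)

P iff R = True iff False = False
Q nor (P iff R) = False nor False = True
Thus (B) is true.

(C): Formalization: P xor not (R nand Q)

R nand Q = False nand False = True
not (R nand Q) = not True = False
P xor not (R nand Q) = True xor False = True
Hence (C) is true.

3 of the 3 statements are true.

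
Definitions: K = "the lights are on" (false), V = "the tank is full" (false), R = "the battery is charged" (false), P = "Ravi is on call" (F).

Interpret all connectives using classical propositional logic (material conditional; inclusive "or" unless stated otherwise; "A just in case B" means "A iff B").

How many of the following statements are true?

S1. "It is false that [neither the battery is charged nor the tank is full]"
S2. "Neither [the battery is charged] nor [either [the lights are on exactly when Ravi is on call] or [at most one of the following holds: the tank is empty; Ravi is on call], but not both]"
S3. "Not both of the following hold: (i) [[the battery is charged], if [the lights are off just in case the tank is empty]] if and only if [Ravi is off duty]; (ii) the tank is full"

S1: Formalization: ¬(R ↓ V)

R ↓ V = F ↓ F = T
¬(R ↓ V) = ¬T = F
Hence S1 is false.

S2: This is R ↓ ((K ↔ P) ⊕ (¬V ↑ P)).

K ↔ P = F ↔ F = T
¬V = ¬F = T
¬V ↑ P = T ↑ F = T
(K ↔ P) ⊕ (¬V ↑ P) = T ⊕ T = F
R ↓ ((K ↔ P) ⊕ (¬V ↑ P)) = F ↓ F = T
Thus S2 is true.

S3: This is (((¬K ↔ ¬V) → R) ↔ ¬P) ↑ V.

¬K = ¬F = T
¬V = ¬F = T
¬K ↔ ¬V = T ↔ T = T
(¬K ↔ ¬V) → R = T → F = F
¬P = ¬F = T
((¬K ↔ ¬V) → R) ↔ ¬P = F ↔ T = F
(((¬K ↔ ¬V) → R) ↔ ¬P) ↑ V = F ↑ F = T
Thus S3 is true.

Count: 2.

2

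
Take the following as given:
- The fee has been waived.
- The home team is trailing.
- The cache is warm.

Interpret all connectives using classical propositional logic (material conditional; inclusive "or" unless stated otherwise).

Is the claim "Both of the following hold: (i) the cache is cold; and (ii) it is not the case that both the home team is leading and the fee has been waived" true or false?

False

Let G = "the cache is warm" (T), K = "the home team is leading" (F), R = "the fee has been waived" (T).
Parsed as ¬G ∧ (K ↑ R)

¬G = ¬T = F
K ↑ R = F ↑ T = T
¬G ∧ (K ↑ R) = F ∧ T = F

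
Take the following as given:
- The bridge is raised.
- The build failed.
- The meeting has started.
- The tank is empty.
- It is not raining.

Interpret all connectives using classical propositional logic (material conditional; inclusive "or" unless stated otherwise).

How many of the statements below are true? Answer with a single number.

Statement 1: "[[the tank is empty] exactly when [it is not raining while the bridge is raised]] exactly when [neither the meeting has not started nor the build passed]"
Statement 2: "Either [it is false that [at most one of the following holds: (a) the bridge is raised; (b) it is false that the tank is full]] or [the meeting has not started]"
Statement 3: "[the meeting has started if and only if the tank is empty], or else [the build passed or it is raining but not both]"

3

Let S = "the tank is full" (False), U = "it is raining" (False), P = "the bridge is raised" (True), R = "the meeting has started" (True), Q = "the build passed" (False).

Statement 1: Formalization: (not S iff (not U and P)) iff (not R nor Q)

not S = not False = True
not U = not False = True
not U and P = True and True = True
not S iff (not U and P) = True iff True = True
not R = not True = False
not R nor Q = False nor False = True
(not S iff (not U and P)) iff (not R nor Q) = True iff True = True
Thus Statement 1 is true.

Statement 2: Parsed as not (P nand not S) or not R

not S = not False = True
P nand not S = True nand True = False
not (P nand not S) = not False = True
not R = not True = False
not (P nand not S) or not R = True or False = True
Hence Statement 2 is true.

Statement 3: This is (R iff not S) or (Q xor U).

not S = not False = True
R iff not S = True iff True = True
Q xor U = False xor False = False
(R iff not S) or (Q xor U) = True or False = True
So Statement 3 is true.

True statements: 3 (Statement 1, Statement 2, Statement 3).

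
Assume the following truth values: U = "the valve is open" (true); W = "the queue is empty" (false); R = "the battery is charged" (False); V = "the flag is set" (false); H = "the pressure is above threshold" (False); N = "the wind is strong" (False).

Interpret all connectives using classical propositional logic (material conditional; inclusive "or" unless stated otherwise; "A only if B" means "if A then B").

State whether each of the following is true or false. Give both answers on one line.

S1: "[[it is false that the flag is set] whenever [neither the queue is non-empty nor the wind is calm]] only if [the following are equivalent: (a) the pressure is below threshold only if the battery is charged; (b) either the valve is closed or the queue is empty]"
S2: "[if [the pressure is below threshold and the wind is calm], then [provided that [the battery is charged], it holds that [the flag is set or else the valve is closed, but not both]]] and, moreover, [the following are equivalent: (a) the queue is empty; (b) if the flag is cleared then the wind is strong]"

S1 T, S2 T

S1: Formalization: ((~W nor ~N) -> ~V) -> ((~H -> R) <-> (~U | W))

~W = ~F = T
~N = ~F = T
~W nor ~N = T nor T = F
~V = ~F = T
(~W nor ~N) -> ~V = F -> T = T
~H = ~F = T
~H -> R = T -> F = F
~U = ~T = F
~U | W = F | F = F
(~H -> R) <-> (~U | W) = F <-> F = T
((~W nor ~N) -> ~V) -> ((~H -> R) <-> (~U | W)) = T -> T = T
Hence S1 is true.

S2: Formalization: ((~H & ~N) -> (R -> (V xor ~U))) & (W <-> (~V -> N))

~H = ~F = T
~N = ~F = T
~H & ~N = T & T = T
~U = ~T = F
V xor ~U = F xor F = F
R -> (V xor ~U) = F -> F = T
(~H & ~N) -> (R -> (V xor ~U)) = T -> T = T
~V = ~F = T
~V -> N = T -> F = F
W <-> (~V -> N) = F <-> F = T
((~H & ~N) -> (R -> (V xor ~U))) & (W <-> (~V -> N)) = T & T = T
So S2 is true.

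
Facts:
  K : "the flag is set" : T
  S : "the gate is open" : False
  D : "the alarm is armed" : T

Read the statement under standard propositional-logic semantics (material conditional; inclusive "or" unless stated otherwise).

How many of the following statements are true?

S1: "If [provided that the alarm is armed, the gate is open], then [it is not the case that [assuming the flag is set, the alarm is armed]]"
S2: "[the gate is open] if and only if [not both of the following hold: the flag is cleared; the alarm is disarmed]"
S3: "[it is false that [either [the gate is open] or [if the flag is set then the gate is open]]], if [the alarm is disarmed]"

2

S1: Formalization: (D -> S) -> ~(K -> D)

D -> S = T -> F = F
K -> D = T -> T = T
~(K -> D) = ~T = F
(D -> S) -> ~(K -> D) = F -> F = T
Hence S1 is true.

S2: This is S <-> (~K nand ~D).

~K = ~T = F
~D = ~T = F
~K nand ~D = F nand F = T
S <-> (~K nand ~D) = F <-> T = F
So S2 is false.

S3: This is ~D -> ~(S | (K -> S)).

~D = ~T = F
K -> S = T -> F = F
S | (K -> S) = F | F = F
~(S | (K -> S)) = ~F = T
~D -> ~(S | (K -> S)) = F -> T = T
So S3 is true.

Count: 2.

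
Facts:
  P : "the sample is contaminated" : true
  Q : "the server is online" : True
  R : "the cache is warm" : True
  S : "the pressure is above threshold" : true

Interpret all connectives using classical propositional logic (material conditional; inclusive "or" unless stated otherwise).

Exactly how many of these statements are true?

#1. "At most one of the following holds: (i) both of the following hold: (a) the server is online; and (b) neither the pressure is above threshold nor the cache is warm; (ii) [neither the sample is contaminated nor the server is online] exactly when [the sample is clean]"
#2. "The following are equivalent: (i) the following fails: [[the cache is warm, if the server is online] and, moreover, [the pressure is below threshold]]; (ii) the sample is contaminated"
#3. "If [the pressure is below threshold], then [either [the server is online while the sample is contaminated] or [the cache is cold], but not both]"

#1: In symbols: (Q & (S nor R)) nand ((P nor Q) <-> ~P)

S nor R = T nor T = F
Q & (S nor R) = T & F = F
P nor Q = T nor T = F
~P = ~T = F
(P nor Q) <-> ~P = F <-> F = T
(Q & (S nor R)) nand ((P nor Q) <-> ~P) = F nand T = T
Hence #1 is true.

#2: Formalization: ~((Q -> R) & ~S) <-> P

Q -> R = T -> T = T
~S = ~T = F
(Q -> R) & ~S = T & F = F
~((Q -> R) & ~S) = ~F = T
~((Q -> R) & ~S) <-> P = T <-> T = T
Hence #2 is true.

#3: Formalization: ~S -> ((Q & P) xor ~R)

~S = ~T = F
Q & P = T & T = T
~R = ~T = F
(Q & P) xor ~R = T xor F = T
~S -> ((Q & P) xor ~R) = F -> T = T
So #3 is true.

Count: 3.

3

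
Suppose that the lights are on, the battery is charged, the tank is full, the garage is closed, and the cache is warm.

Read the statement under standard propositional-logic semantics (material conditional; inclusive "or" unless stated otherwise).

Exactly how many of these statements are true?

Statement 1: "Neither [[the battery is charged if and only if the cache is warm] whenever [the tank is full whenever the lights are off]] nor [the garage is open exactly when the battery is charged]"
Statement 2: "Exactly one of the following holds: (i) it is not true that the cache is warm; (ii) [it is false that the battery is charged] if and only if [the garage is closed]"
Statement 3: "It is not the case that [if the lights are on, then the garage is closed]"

0

Let S = "the lights are on" (T), V = "the tank is full" (T), D = "the battery is charged" (T), H = "the cache is warm" (T), G = "the garage is closed" (T).

Statement 1: This is ((¬S → V) → (D ↔ H)) ↓ (¬G ↔ D).

¬S = ¬T = F
¬S → V = F → T = T
D ↔ H = T ↔ T = T
(¬S → V) → (D ↔ H) = T → T = T
¬G = ¬T = F
¬G ↔ D = F ↔ T = F
((¬S → V) → (D ↔ H)) ↓ (¬G ↔ D) = T ↓ F = F
Thus Statement 1 is false.

Statement 2: Formalization: ¬H ⊕ (¬D ↔ G)

¬H = ¬T = F
¬D = ¬T = F
¬D ↔ G = F ↔ T = F
¬H ⊕ (¬D ↔ G) = F ⊕ F = F
Thus Statement 2 is false.

Statement 3: In symbols: ¬(S → G)

S → G = T → T = T
¬(S → G) = ¬T = F
Hence Statement 3 is false.

0 of the 3 statements are true (none).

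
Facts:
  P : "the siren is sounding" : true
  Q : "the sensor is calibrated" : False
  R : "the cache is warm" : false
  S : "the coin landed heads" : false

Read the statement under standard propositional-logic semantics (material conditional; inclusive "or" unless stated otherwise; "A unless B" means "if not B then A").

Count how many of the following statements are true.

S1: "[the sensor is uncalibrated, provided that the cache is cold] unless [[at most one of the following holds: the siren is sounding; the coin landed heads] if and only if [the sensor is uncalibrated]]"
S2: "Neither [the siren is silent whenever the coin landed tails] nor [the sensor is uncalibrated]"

1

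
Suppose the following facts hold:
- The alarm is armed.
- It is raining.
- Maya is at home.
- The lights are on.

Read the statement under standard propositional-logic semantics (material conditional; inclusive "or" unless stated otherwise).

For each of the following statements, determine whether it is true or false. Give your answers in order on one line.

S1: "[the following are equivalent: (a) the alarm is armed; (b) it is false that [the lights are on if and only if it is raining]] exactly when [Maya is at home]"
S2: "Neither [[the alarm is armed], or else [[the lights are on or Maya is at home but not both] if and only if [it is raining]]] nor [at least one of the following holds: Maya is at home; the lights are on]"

S1 False / S2 False

Let P = "the alarm is armed" (True), S = "the lights are on" (True), H = "it is raining" (True), K = "Maya is at home" (True).

S1: Formalization: (P iff not (S iff H)) iff K

S iff H = True iff True = True
not (S iff H) = not True = False
P iff not (S iff H) = True iff False = False
(P iff not (S iff H)) iff K = False iff True = False
So S1 is false.

S2: This is (P or ((S xor K) iff H)) nor (K or S).

S xor K = True xor True = False
(S xor K) iff H = False iff True = False
P or ((S xor K) iff H) = True or False = True
K or S = True or True = True
(P or ((S xor K) iff H)) nor (K or S) = True nor True = False
So S2 is false.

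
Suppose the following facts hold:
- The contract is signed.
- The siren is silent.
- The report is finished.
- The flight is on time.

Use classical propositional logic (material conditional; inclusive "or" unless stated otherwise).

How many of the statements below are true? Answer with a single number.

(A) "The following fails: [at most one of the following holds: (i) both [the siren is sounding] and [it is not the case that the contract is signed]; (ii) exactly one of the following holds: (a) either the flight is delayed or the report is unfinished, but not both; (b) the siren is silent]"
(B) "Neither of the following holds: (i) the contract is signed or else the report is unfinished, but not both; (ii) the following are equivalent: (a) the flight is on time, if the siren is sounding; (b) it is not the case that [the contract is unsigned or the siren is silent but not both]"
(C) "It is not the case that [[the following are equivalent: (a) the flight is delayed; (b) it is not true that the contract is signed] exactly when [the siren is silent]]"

Let Q = "the siren is sounding" (False), P = "the contract is signed" (True), S = "the flight is delayed" (False), R = "the report is finished" (True).

(A): In symbols: not ((Q and not P) nand ((S xor not R) xor not Q))

not P = not True = False
Q and not P = False and False = False
not R = not True = False
S xor not R = False xor False = False
not Q = not False = True
(S xor not R) xor not Q = False xor True = True
(Q and not P) nand ((S xor not R) xor not Q) = False nand True = True
not ((Q and not P) nand ((S xor not R) xor not Q)) = not True = False
Hence (A) is false.

(B): In symbols: (P xor not R) nor ((Q -> not S) iff not (not P xor not Q))

not R = not True = False
P xor not R = True xor False = True
not S = not False = True
Q -> not S = False -> True = True
not P = not True = False
not Q = not False = True
not P xor not Q = False xor True = True
not (not P xor not Q) = not True = False
(Q -> not S) iff not (not P xor not Q) = True iff False = False
(P xor not R) nor ((Q -> not S) iff not (not P xor not Q)) = True nor False = False
Thus (B) is false.

(C): This is not ((S iff not P) iff not Q).

not P = not True = False
S iff not P = False iff False = True
not Q = not False = True
(S iff not P) iff not Q = True iff True = True
not ((S iff not P) iff not Q) = not True = False
Hence (C) is false.

Count: 0.

0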